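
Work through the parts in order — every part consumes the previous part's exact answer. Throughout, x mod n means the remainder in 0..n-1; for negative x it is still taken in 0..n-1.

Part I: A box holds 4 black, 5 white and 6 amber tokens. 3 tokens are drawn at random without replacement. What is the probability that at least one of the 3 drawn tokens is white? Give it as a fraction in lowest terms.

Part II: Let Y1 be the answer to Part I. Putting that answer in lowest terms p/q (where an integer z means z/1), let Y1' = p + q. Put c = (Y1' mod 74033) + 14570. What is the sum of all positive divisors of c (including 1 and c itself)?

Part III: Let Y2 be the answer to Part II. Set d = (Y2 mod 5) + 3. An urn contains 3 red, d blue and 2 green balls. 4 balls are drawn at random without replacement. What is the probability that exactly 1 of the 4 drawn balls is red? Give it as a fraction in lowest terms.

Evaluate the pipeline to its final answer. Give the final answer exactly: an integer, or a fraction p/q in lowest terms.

Part I: total draws C(15,3) = 455; complement C(10,3) = 120; favorable 455 - 120 = 335; P = 67/91; answer 67/91
Part II: Y1 = 67/91; threaded value p + q = 158; c = 14728; 14728 = 2^3 * 7 * 263; sigma = (1 + 2 + 4 + 8) * (1 + 7) * (1 + 263) = 15 * 8 * 264 = 31680; answer 31680
Part III: Y2 = 31680; d = 3; total draws C(8,4) = 70; favorable C(3,1)*C(5,3) = 30; P = 3/7; answer 3/7

3/7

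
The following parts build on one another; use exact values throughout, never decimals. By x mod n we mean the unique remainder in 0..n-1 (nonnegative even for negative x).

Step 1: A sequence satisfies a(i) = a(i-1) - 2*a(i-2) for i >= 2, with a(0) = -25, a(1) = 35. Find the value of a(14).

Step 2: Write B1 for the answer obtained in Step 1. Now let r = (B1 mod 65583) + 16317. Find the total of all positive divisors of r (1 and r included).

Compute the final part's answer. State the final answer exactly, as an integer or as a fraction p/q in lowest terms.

Step 1: a(2) = 1*(35) - 2*(-25) = 85; iterating: a(2)=85, a(3)=15, a(4)=-155, a(5)=-185, a(6)=125, a(7)=495, a(8)=245, a(9)=-745, a(10)=-1235, a(11)=255, a(12)=2725, a(13)=2215, a(14)=-3235; answer -3235
Step 2: B1 = -3235; r = 78665; 78665 = 5 * 15733; sigma = (1 + 5) * (1 + 15733) = 6 * 15734 = 94404; answer 94404

94404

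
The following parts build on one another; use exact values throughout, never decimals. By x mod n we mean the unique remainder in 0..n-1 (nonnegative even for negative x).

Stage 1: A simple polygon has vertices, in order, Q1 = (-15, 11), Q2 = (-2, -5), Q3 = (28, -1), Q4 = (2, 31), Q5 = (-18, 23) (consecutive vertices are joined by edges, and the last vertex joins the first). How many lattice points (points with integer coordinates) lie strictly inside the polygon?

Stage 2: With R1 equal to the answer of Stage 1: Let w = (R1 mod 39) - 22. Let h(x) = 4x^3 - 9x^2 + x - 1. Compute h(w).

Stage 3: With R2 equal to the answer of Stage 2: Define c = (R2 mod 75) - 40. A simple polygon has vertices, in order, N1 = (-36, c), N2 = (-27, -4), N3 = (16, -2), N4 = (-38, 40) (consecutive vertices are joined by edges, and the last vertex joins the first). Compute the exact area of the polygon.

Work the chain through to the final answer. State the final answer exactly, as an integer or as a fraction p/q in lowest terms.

Stage 1: cross terms: (-15*-5 - -2*11)=97, (-2*-1 - 28*-5)=142, (28*31 - 2*-1)=870, (2*23 - -18*31)=604, (-18*11 - -15*23)=147; twice the area = |1860| = 1860; area = 930; boundary points = 1 + 2 + 2 + 4 + 3 = 12; strictly interior points = area - boundary/2 + 1 = 925; answer 925
Stage 2: R1 = 925; w = 6; 4*(6)^3 - 9*(6)^2 + 1*(6)^1 - 1 = (864) + (-324) + (6) + (-1) = 545; answer 545
Stage 3: R2 = 545; c = -20; cross terms: (-36*-4 - -27*-20)=-396, (-27*-2 - 16*-4)=118, (16*40 - -38*-2)=564, (-38*-20 - -36*40)=2200; twice the area = |2486| = 2486; area = 1243; answer 1243

1243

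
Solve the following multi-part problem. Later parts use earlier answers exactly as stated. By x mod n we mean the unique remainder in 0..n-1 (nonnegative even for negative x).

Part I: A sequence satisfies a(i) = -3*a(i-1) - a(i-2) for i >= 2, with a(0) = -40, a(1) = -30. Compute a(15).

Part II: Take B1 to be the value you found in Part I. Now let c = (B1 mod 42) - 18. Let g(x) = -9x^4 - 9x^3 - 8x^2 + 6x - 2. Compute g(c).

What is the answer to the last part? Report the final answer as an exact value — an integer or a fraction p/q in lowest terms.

-13862

Part I: a(2) = -3*(-30) - 1*(-40) = 130; iterating: a(2)=130, a(3)=-360, a(4)=950, a(5)=-2490, a(6)=6520, a(7)=-17070, a(8)=44690, a(9)=-117000, a(10)=306310, a(11)=-801930, a(12)=2099480, a(13)=-5496510, a(14)=14390050, a(15)=-37673640; answer -37673640
Part II: B1 = -37673640; c = 6; -9*(6)^4 - 9*(6)^3 - 8*(6)^2 + 6*(6)^1 - 2 = (-11664) + (-1944) + (-288) + (36) + (-2) = -13862; answer -13862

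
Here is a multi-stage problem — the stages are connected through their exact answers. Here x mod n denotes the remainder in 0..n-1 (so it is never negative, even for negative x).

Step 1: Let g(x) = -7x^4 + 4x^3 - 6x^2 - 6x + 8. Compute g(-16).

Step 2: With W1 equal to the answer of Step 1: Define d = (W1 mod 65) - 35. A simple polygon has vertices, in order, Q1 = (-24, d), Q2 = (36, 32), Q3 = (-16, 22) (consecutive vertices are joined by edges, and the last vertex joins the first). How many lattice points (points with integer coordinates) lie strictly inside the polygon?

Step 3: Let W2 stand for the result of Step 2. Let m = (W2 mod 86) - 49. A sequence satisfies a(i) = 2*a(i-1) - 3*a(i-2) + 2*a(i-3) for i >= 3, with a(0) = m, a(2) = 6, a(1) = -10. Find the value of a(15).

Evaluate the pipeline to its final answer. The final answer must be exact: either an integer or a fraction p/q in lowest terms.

-3446

Step 1: -7*(-16)^4 + 4*(-16)^3 - 6*(-16)^2 - 6*(-16)^1 + 8 = (-458752) + (-16384) + (-1536) + (96) + (8) = -476568; answer -476568
Step 2: W1 = -476568; d = -23; cross terms: (-24*32 - 36*-23)=60, (36*22 - -16*32)=1304, (-16*-23 - -24*22)=896; twice the area = |2260| = 2260; area = 1130; boundary points = 5 + 2 + 1 = 8; strictly interior points = area - boundary/2 + 1 = 1127; answer 1127
Step 3: W2 = 1127; m = -40; a(3) = 2*(6) - 3*(-10) + 2*(-40) = -38; iterating: a(3)=-38, a(4)=-114, a(5)=-102, a(6)=62, a(7)=202, a(8)=14, a(9)=-454, a(10)=-546, a(11)=298, a(12)=1326, a(13)=666, a(14)=-2050, a(15)=-3446; answer -3446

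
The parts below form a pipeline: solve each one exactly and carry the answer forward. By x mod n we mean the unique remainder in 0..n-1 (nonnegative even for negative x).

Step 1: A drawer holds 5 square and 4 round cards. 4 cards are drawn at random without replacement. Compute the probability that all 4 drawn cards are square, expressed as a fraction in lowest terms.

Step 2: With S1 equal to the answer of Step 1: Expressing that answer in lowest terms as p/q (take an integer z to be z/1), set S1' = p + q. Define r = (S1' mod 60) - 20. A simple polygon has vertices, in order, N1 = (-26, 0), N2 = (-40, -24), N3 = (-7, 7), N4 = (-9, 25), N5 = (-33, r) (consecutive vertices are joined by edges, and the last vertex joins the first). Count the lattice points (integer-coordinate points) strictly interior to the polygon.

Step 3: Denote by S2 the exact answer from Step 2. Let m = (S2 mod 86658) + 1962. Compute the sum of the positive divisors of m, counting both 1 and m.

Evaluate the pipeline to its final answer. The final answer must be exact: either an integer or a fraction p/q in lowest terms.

Step 1: total draws C(9,4) = 126; favorable C(5,4) = 5; P = 5/126; answer 5/126
Step 2: S1 = 5/126; threaded value p + q = 131; r = -9; cross terms: (-26*-24 - -40*0)=624, (-40*7 - -7*-24)=-448, (-7*25 - -9*7)=-112, (-9*-9 - -33*25)=906, (-33*0 - -26*-9)=-234; twice the area = |736| = 736; area = 368; boundary points = 2 + 1 + 2 + 2 + 1 = 8; strictly interior points = area - boundary/2 + 1 = 365; answer 365
Step 3: S2 = 365; m = 2327; 2327 = 13 * 179; sigma = (1 + 13) * (1 + 179) = 14 * 180 = 2520; answer 2520

2520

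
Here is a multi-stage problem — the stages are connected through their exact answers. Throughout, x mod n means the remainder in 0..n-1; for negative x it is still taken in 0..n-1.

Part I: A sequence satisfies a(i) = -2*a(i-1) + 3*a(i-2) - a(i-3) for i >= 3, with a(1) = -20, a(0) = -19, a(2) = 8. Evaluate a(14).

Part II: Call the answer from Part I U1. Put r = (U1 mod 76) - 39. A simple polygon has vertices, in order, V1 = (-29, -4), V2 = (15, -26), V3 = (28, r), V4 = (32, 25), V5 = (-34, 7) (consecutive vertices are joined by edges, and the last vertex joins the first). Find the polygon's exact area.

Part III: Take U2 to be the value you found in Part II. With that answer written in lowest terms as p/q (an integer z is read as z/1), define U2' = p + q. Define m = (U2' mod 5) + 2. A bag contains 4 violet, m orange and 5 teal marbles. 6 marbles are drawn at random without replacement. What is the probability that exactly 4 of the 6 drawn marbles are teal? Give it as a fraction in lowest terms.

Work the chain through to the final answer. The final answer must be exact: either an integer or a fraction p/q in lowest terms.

35/429

Part I: a(3) = -2*(8) + 3*(-20) - 1*(-19) = -57; iterating: a(3)=-57, a(4)=158, a(5)=-495, a(6)=1521, a(7)=-4685, a(8)=14428, a(9)=-44432, a(10)=136833, a(11)=-421390, a(12)=1297711, a(13)=-3996425, a(14)=12307373; answer 12307373
Part II: U1 = 12307373; r = -30; cross terms: (-29*-26 - 15*-4)=814, (15*-30 - 28*-26)=278, (28*25 - 32*-30)=1660, (32*7 - -34*25)=1074, (-34*-4 - -29*7)=339; twice the area = |4165| = 4165; area = 4165/2; answer 4165/2
Part III: U2 = 4165/2; threaded value p + q = 4167; m = 4; total draws C(13,6) = 1716; favorable C(5,4)*C(8,2) = 140; P = 35/429; answer 35/429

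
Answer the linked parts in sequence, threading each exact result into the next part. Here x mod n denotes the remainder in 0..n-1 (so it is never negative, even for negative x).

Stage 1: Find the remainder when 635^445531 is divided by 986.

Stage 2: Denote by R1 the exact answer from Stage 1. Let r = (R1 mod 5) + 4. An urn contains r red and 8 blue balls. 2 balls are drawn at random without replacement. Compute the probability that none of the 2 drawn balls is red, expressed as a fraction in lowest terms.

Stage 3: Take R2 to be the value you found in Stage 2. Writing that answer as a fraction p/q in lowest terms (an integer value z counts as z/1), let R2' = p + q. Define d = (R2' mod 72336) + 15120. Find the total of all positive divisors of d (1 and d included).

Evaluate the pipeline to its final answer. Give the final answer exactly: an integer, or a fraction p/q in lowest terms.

Stage 1: squarings mod 986: 635^1=635, 635^2=937, 635^4=429, 635^8=645, 635^16=919, 635^32=545, 635^64=239, 635^128=919, 635^256=545, 635^512=239, 635^1024=919, 635^2048=545, 635^4096=239, 635^8192=919, 635^16384=545, 635^32768=239, 635^65536=919, 635^131072=545, 635^262144=239; 635^445531 = 635^1 * 635^2 * 635^8 * 635^16 * 635^64 * 635^1024 * 635^2048 * 635^16384 * 635^32768 * 635^131072 * 635^262144 = 311 (mod 986); answer 311
Stage 2: R1 = 311; r = 5; total draws C(13,2) = 78; favorable C(8,2) = 28; P = 14/39; answer 14/39
Stage 3: R2 = 14/39; threaded value p + q = 53; d = 15173; 15173 is prime, so its only divisors are 1 and 15173; sigma = 1 + 15173 = 15174; answer 15174

15174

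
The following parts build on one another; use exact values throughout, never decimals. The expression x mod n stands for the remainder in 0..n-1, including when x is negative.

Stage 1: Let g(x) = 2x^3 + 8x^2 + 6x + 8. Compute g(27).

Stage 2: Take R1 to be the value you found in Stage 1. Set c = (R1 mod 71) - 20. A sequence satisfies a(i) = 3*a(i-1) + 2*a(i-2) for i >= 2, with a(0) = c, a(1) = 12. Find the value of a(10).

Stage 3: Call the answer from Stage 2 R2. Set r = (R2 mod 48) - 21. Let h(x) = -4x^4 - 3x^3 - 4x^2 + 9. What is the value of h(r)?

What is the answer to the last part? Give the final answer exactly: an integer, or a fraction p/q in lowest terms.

-2216

Stage 1: 2*(27)^3 + 8*(27)^2 + 6*(27)^1 + 8 = (39366) + (5832) + (162) + (8) = 45368; answer 45368
Stage 2: R1 = 45368; c = 50; a(2) = 3*(12) + 2*(50) = 136; iterating: a(2)=136, a(3)=432, a(4)=1568, a(5)=5568, a(6)=19840, a(7)=70656, a(8)=251648, a(9)=896256, a(10)=3192064; answer 3192064
Stage 3: R2 = 3192064; r = -5; -4*(-5)^4 - 3*(-5)^3 - 4*(-5)^2 + 9 = (-2500) + (375) + (-100) + (9) = -2216; answer -2216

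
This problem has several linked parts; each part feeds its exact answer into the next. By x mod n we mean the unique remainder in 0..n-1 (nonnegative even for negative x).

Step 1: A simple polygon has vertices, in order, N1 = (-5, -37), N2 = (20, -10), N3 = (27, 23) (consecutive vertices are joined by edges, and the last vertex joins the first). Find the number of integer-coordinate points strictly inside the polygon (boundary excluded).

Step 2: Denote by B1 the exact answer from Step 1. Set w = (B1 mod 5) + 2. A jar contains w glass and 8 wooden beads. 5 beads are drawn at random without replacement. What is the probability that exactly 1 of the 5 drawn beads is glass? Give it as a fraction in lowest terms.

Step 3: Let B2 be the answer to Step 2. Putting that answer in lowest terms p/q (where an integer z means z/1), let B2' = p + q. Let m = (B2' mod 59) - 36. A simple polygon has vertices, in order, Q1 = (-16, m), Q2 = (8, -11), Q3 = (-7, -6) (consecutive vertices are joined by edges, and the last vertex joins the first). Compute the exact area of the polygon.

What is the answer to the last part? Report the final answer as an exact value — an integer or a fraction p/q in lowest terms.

Step 1: cross terms: (-5*-10 - 20*-37)=790, (20*23 - 27*-10)=730, (27*-37 - -5*23)=-884; twice the area = |636| = 636; area = 318; boundary points = 1 + 1 + 4 = 6; strictly interior points = area - boundary/2 + 1 = 316; answer 316
Step 2: B1 = 316; w = 3; total draws C(11,5) = 462; favorable C(3,1)*C(8,4) = 210; P = 5/11; answer 5/11
Step 3: B2 = 5/11; threaded value p + q = 16; m = -20; cross terms: (-16*-11 - 8*-20)=336, (8*-6 - -7*-11)=-125, (-7*-20 - -16*-6)=44; twice the area = |255| = 255; area = 255/2; answer 255/2

255/2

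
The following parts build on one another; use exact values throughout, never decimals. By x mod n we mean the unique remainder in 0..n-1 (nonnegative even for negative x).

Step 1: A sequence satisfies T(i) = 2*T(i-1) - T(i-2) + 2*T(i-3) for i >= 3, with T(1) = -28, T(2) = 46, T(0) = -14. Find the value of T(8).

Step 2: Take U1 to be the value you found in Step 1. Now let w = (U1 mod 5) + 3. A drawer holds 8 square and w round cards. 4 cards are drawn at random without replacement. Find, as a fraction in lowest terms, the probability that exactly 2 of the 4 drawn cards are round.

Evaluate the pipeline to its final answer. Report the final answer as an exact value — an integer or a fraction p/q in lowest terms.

60/143

Step 1: T(3) = 2*(46) - 1*(-28) + 2*(-14) = 92; iterating: T(3)=92, T(4)=82, T(5)=164, T(6)=430, T(7)=860, T(8)=1618; answer 1618
Step 2: U1 = 1618; w = 6; total draws C(14,4) = 1001; favorable C(6,2)*C(8,2) = 420; P = 60/143; answer 60/143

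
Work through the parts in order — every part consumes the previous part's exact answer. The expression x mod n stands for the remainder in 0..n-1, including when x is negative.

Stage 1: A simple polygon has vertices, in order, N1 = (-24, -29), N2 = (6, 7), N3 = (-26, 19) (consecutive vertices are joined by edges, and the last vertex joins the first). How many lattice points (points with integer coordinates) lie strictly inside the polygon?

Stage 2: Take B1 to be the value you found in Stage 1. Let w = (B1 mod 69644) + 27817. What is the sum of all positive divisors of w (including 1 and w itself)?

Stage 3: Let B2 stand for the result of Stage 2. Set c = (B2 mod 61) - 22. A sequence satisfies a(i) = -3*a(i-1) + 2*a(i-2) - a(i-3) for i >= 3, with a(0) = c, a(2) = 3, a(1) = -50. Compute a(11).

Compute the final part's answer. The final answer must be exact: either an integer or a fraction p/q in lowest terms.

Stage 1: cross terms: (-24*7 - 6*-29)=6, (6*19 - -26*7)=296, (-26*-29 - -24*19)=1210; twice the area = |1512| = 1512; area = 756; boundary points = 6 + 4 + 2 = 12; strictly interior points = area - boundary/2 + 1 = 751; answer 751
Stage 2: B1 = 751; w = 28568; 28568 = 2^3 * 3571; sigma = (1 + 2 + 4 + 8) * (1 + 3571) = 15 * 3572 = 53580; answer 53580
Stage 3: B2 = 53580; c = 0; a(3) = -3*(3) + 2*(-50) - 1*(0) = -109; iterating: a(3)=-109, a(4)=383, a(5)=-1370, a(6)=4985, a(7)=-18078, a(8)=65574, a(9)=-237863, a(10)=862815, a(11)=-3129745; answer -3129745

-3129745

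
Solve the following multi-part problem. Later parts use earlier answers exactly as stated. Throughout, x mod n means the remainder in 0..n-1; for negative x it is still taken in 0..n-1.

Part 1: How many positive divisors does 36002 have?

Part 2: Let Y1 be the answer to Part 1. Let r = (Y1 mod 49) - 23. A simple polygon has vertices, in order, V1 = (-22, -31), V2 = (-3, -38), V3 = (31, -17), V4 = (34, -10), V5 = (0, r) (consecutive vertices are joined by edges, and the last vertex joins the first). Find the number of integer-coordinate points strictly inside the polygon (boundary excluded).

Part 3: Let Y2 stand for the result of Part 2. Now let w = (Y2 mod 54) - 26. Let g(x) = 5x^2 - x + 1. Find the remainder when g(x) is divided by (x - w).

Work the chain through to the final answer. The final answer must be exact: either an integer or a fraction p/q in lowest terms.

Part 1: 36002 = 2 * 47 * 383; number of divisors = (1+1) * (1+1) * (1+1) = 8; answer 8
Part 2: Y1 = 8; r = -15; cross terms: (-22*-38 - -3*-31)=743, (-3*-17 - 31*-38)=1229, (31*-10 - 34*-17)=268, (34*-15 - 0*-10)=-510, (0*-31 - -22*-15)=-330; twice the area = |1400| = 1400; area = 700; boundary points = 1 + 1 + 1 + 1 + 2 = 6; strictly interior points = area - boundary/2 + 1 = 698; answer 698
Part 3: Y2 = 698; w = 24; remainder = value at the root: 5*(24)^2 - 1*(24)^1 + 1 = (2880) + (-24) + (1) = 2857; answer 2857

2857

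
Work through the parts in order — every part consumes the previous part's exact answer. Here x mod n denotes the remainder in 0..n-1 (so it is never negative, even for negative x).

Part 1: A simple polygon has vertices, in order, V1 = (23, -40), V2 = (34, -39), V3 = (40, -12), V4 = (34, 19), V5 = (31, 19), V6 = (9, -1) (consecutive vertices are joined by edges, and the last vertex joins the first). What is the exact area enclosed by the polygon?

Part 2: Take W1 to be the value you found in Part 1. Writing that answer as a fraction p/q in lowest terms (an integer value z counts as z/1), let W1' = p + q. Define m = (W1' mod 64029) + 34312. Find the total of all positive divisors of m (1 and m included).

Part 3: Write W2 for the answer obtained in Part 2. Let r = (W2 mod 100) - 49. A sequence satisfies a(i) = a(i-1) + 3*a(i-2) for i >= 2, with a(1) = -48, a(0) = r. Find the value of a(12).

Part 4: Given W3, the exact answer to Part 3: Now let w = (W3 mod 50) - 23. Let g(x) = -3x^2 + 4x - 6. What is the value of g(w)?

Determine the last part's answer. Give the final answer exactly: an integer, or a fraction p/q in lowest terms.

-486

Part 1: cross terms: (23*-39 - 34*-40)=463, (34*-12 - 40*-39)=1152, (40*19 - 34*-12)=1168, (34*19 - 31*19)=57, (31*-1 - 9*19)=-202, (9*-40 - 23*-1)=-337; twice the area = |2301| = 2301; area = 2301/2; answer 2301/2
Part 2: W1 = 2301/2; threaded value p + q = 2303; m = 36615; 36615 = 3 * 5 * 2441; sigma = (1 + 3) * (1 + 5) * (1 + 2441) = 4 * 6 * 2442 = 58608; answer 58608
Part 3: W2 = 58608; r = -41; a(2) = 1*(-48) + 3*(-41) = -171; iterating: a(2)=-171, a(3)=-315, a(4)=-828, a(5)=-1773, a(6)=-4257, a(7)=-9576, a(8)=-22347, a(9)=-51075, a(10)=-118116, a(11)=-271341, a(12)=-625689; answer -625689
Part 4: W3 = -625689; w = -12; -3*(-12)^2 + 4*(-12)^1 - 6 = (-432) + (-48) + (-6) = -486; answer -486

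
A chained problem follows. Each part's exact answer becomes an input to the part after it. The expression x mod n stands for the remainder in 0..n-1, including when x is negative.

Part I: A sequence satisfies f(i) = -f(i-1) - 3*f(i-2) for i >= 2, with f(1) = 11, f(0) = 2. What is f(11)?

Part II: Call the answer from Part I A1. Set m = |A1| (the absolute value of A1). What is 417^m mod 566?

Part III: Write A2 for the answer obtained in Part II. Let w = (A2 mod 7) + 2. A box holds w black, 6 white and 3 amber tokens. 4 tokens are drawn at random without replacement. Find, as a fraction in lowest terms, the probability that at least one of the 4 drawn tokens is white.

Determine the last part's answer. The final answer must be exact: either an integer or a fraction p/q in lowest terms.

Part I: f(2) = -1*(11) - 3*(2) = -17; iterating: f(2)=-17, f(3)=-16, f(4)=67, f(5)=-19, f(6)=-182, f(7)=239, f(8)=307, f(9)=-1024, f(10)=103, f(11)=2969; answer 2969
Part II: A1 = 2969; m = 2969; squarings mod 566: 417^1=417, 417^2=127, 417^4=281, 417^8=287, 417^16=299, 417^32=539, 417^64=163, 417^128=533, 417^256=523, 417^512=151, 417^1024=161, 417^2048=451; 417^2969 = 417^1 * 417^8 * 417^16 * 417^128 * 417^256 * 417^512 * 417^2048 = 287 (mod 566); answer 287
Part III: A2 = 287; w = 2; total draws C(11,4) = 330; complement C(5,4) = 5; favorable 330 - 5 = 325; P = 65/66; answer 65/66

65/66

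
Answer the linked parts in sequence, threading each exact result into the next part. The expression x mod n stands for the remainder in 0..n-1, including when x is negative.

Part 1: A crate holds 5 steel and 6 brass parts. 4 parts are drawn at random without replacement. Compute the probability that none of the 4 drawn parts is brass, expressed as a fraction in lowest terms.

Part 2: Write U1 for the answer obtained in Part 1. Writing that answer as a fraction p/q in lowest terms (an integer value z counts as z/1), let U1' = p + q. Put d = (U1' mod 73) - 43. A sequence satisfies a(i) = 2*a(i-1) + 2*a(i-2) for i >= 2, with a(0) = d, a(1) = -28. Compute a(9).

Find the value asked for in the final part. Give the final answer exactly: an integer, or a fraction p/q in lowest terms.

-25536

Part 1: total draws C(11,4) = 330; favorable C(5,4) = 5; P = 1/66; answer 1/66
Part 2: U1 = 1/66; threaded value p + q = 67; d = 24; a(2) = 2*(-28) + 2*(24) = -8; iterating: a(2)=-8, a(3)=-72, a(4)=-160, a(5)=-464, a(6)=-1248, a(7)=-3424, a(8)=-9344, a(9)=-25536; answer -25536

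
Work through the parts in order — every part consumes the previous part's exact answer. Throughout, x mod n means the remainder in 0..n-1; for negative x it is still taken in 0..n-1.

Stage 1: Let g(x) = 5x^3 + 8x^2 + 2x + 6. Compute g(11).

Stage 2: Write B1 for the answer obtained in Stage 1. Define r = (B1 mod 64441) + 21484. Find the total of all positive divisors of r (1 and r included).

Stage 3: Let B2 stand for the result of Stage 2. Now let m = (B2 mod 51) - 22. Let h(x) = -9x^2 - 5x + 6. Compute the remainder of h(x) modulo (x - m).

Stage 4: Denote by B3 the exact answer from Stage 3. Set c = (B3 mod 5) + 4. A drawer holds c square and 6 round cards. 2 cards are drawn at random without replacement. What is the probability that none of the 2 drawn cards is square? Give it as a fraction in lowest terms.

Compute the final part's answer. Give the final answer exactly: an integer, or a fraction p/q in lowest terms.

Stage 1: 5*(11)^3 + 8*(11)^2 + 2*(11)^1 + 6 = (6655) + (968) + (22) + (6) = 7651; answer 7651
Stage 2: B1 = 7651; r = 29135; 29135 = 5 * 5827; sigma = (1 + 5) * (1 + 5827) = 6 * 5828 = 34968; answer 34968
Stage 3: B2 = 34968; m = 11; remainder = value at the root: -9*(11)^2 - 5*(11)^1 + 6 = (-1089) + (-55) + (6) = -1138; answer -1138
Stage 4: B3 = -1138; c = 6; total draws C(12,2) = 66; favorable C(6,2) = 15; P = 5/22; answer 5/22

5/22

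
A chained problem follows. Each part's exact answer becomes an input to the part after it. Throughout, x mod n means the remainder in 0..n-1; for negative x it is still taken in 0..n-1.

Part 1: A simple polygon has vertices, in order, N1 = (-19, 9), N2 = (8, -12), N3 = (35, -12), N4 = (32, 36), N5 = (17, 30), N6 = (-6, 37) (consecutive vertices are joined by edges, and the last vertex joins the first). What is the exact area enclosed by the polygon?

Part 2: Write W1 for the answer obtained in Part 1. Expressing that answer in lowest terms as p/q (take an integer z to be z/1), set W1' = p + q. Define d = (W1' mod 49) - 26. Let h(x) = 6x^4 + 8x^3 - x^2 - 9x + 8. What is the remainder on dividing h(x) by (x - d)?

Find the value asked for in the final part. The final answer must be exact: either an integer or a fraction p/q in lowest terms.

Part 1: cross terms: (-19*-12 - 8*9)=156, (8*-12 - 35*-12)=324, (35*36 - 32*-12)=1644, (32*30 - 17*36)=348, (17*37 - -6*30)=809, (-6*9 - -19*37)=649; twice the area = |3930| = 3930; area = 1965; answer 1965
Part 2: W1 = 1965; threaded value p + q = 1966; d = -20; remainder = value at the root: 6*(-20)^4 + 8*(-20)^3 - 1*(-20)^2 - 9*(-20)^1 + 8 = (960000) + (-64000) + (-400) + (180) + (8) = 895788; answer 895788

895788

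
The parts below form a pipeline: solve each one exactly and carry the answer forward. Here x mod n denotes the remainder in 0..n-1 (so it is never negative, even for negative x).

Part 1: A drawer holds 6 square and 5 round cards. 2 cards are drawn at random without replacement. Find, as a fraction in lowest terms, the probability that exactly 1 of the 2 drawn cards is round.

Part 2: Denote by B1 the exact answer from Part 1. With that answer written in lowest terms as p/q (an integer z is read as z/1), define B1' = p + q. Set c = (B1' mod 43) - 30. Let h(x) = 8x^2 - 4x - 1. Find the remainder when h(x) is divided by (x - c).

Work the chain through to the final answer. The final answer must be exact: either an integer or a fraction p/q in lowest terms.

Part 1: total draws C(11,2) = 55; favorable C(5,1)*C(6,1) = 30; P = 6/11; answer 6/11
Part 2: B1 = 6/11; threaded value p + q = 17; c = -13; remainder = value at the root: 8*(-13)^2 - 4*(-13)^1 - 1 = (1352) + (52) + (-1) = 1403; answer 1403

1403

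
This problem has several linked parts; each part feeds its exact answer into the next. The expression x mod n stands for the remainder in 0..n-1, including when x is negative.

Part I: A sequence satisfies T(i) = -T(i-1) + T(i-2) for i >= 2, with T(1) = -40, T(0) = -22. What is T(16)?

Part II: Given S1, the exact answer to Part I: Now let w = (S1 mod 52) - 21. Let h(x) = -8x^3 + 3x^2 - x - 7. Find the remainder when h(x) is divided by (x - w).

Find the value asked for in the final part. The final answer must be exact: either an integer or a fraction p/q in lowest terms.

18089

Part I: T(2) = -1*(-40) + 1*(-22) = 18; iterating: T(2)=18, T(3)=-58, T(4)=76, T(5)=-134, T(6)=210, T(7)=-344, T(8)=554, T(9)=-898, T(10)=1452, T(11)=-2350, T(12)=3802, T(13)=-6152, T(14)=9954, T(15)=-16106, T(16)=26060; answer 26060
Part II: S1 = 26060; w = -13; remainder = value at the root: -8*(-13)^3 + 3*(-13)^2 - 1*(-13)^1 - 7 = (17576) + (507) + (13) + (-7) = 18089; answer 18089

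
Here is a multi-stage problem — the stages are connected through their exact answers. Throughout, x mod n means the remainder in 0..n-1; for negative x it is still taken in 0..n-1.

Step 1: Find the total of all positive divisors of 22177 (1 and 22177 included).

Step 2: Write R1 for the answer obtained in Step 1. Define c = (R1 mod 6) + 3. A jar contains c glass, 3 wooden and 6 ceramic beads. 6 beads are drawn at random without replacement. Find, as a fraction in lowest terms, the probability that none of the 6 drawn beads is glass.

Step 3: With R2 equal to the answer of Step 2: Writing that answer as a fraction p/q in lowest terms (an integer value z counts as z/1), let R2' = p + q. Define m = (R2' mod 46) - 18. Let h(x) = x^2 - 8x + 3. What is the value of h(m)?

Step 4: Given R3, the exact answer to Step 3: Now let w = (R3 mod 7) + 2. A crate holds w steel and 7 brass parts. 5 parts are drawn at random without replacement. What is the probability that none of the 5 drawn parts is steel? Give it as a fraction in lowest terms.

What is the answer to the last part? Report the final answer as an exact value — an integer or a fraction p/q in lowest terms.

Step 1: 22177 = 67 * 331; sigma = (1 + 67) * (1 + 331) = 68 * 332 = 22576; answer 22576
Step 2: R1 = 22576; c = 7; total draws C(16,6) = 8008; favorable C(9,6) = 84; P = 3/286; answer 3/286
Step 3: R2 = 3/286; threaded value p + q = 289; m = -5; 1*(-5)^2 - 8*(-5)^1 + 3 = (25) + (40) + (3) = 68; answer 68
Step 4: R3 = 68; w = 7; total draws C(14,5) = 2002; favorable C(7,5) = 21; P = 3/286; answer 3/286

3/286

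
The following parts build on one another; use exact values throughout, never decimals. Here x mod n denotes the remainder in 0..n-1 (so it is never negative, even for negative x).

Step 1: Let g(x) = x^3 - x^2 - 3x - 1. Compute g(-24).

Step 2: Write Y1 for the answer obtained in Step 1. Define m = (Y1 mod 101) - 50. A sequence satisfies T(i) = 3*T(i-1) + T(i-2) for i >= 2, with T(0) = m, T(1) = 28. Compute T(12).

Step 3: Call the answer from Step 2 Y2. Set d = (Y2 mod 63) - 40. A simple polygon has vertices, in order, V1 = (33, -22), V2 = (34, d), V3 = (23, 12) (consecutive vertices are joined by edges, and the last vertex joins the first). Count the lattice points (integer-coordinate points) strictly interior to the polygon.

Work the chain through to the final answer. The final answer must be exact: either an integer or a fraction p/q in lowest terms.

236

Step 1: 1*(-24)^3 - 1*(-24)^2 - 3*(-24)^1 - 1 = (-13824) + (-576) + (72) + (-1) = -14329; answer -14329
Step 2: Y1 = -14329; m = -37; T(2) = 3*(28) + 1*(-37) = 47; iterating: T(2)=47, T(3)=169, T(4)=554, T(5)=1831, T(6)=6047, T(7)=19972, T(8)=65963, T(9)=217861, T(10)=719546, T(11)=2376499, T(12)=7849043; answer 7849043
Step 3: Y2 = 7849043; d = 22; cross terms: (33*22 - 34*-22)=1474, (34*12 - 23*22)=-98, (23*-22 - 33*12)=-902; twice the area = |474| = 474; area = 237; boundary points = 1 + 1 + 2 = 4; strictly interior points = area - boundary/2 + 1 = 236; answer 236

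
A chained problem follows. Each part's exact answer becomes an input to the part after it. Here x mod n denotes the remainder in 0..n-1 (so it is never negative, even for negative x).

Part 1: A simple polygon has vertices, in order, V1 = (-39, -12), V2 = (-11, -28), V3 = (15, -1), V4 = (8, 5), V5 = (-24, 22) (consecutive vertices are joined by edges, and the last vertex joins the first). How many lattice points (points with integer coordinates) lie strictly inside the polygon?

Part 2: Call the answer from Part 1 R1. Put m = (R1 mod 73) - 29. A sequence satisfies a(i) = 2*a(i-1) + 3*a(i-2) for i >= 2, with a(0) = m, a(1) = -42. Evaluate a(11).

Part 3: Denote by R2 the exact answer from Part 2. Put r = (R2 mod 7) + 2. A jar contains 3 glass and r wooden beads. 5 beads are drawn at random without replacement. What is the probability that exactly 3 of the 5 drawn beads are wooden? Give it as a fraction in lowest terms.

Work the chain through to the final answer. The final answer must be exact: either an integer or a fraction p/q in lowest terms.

4/7

Part 1: cross terms: (-39*-28 - -11*-12)=960, (-11*-1 - 15*-28)=431, (15*5 - 8*-1)=83, (8*22 - -24*5)=296, (-24*-12 - -39*22)=1146; twice the area = |2916| = 2916; area = 1458; boundary points = 4 + 1 + 1 + 1 + 1 = 8; strictly interior points = area - boundary/2 + 1 = 1455; answer 1455
Part 2: R1 = 1455; m = 39; a(2) = 2*(-42) + 3*(39) = 33; iterating: a(2)=33, a(3)=-60, a(4)=-21, a(5)=-222, a(6)=-507, a(7)=-1680, a(8)=-4881, a(9)=-14802, a(10)=-44247, a(11)=-132900; answer -132900
Part 3: R2 = -132900; r = 4; total draws C(7,5) = 21; favorable C(4,3)*C(3,2) = 12; P = 4/7; answer 4/7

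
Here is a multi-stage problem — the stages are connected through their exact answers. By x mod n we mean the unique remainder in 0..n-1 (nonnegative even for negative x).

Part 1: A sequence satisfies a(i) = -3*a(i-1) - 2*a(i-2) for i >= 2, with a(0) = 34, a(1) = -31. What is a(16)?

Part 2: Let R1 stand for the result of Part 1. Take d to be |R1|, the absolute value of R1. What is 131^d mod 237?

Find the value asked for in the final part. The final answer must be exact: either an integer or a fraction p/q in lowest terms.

Part 1: a(2) = -3*(-31) - 2*(34) = 25; iterating: a(2)=25, a(3)=-13, a(4)=-11, a(5)=59, a(6)=-155, a(7)=347, a(8)=-731, a(9)=1499, a(10)=-3035, a(11)=6107, a(12)=-12251, a(13)=24539, a(14)=-49115, a(15)=98267, a(16)=-196571; answer -196571
Part 2: R1 = -196571; d = 196571; squarings mod 237: 131^1=131, 131^2=97, 131^4=166, 131^8=64, 131^16=67, 131^32=223, 131^64=196, 131^128=22, 131^256=10, 131^512=100, 131^1024=46, 131^2048=220, 131^4096=52, 131^8192=97, 131^16384=166, 131^32768=64, 131^65536=67, 131^131072=223; 131^196571 = 131^1 * 131^2 * 131^8 * 131^16 * 131^64 * 131^128 * 131^256 * 131^512 * 131^1024 * 131^2048 * 131^4096 * 131^8192 * 131^16384 * 131^32768 * 131^131072 = 101 (mod 237); answer 101

101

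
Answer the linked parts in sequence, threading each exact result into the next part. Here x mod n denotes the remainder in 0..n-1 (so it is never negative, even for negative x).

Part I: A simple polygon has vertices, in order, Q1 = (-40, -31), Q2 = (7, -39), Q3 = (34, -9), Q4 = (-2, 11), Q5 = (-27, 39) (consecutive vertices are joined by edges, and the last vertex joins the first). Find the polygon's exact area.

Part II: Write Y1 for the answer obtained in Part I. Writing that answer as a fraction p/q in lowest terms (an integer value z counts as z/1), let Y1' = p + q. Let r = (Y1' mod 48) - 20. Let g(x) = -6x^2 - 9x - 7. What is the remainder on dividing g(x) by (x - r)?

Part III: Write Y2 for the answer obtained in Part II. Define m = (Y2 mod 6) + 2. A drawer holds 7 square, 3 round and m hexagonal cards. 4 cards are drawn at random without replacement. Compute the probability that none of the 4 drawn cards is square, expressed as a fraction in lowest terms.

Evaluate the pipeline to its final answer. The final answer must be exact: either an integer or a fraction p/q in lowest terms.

5/143

Part I: cross terms: (-40*-39 - 7*-31)=1777, (7*-9 - 34*-39)=1263, (34*11 - -2*-9)=356, (-2*39 - -27*11)=219, (-27*-31 - -40*39)=2397; twice the area = |6012| = 6012; area = 3006; answer 3006
Part II: Y1 = 3006; threaded value p + q = 3007; r = 11; remainder = value at the root: -6*(11)^2 - 9*(11)^1 - 7 = (-726) + (-99) + (-7) = -832; answer -832
Part III: Y2 = -832; m = 4; total draws C(14,4) = 1001; favorable C(7,4) = 35; P = 5/143; answer 5/143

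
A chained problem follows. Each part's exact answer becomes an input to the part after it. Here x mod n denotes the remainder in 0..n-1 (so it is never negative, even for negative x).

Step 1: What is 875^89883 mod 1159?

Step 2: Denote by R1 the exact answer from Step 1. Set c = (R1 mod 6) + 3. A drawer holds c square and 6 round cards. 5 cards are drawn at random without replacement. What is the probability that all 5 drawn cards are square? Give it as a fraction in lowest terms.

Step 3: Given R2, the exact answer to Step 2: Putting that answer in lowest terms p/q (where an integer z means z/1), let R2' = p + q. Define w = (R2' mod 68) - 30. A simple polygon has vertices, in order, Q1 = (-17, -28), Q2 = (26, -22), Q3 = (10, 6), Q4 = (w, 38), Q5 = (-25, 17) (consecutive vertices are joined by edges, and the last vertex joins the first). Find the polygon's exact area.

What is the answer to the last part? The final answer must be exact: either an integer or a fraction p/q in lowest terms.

3775/2

Step 1: squarings mod 1159: 875^1=875, 875^2=685, 875^4=989, 875^8=1084, 875^16=989, 875^32=1084, 875^64=989, 875^128=1084, 875^256=989, 875^512=1084, 875^1024=989, 875^2048=1084, 875^4096=989, 875^8192=1084, 875^16384=989, 875^32768=1084, 875^65536=989; 875^89883 = 875^1 * 875^2 * 875^8 * 875^16 * 875^256 * 875^512 * 875^1024 * 875^2048 * 875^4096 * 875^16384 * 875^65536 = 172 (mod 1159); answer 172
Step 2: R1 = 172; c = 7; total draws C(13,5) = 1287; favorable C(7,5) = 21; P = 7/429; answer 7/429
Step 3: R2 = 7/429; threaded value p + q = 436; w = -2; cross terms: (-17*-22 - 26*-28)=1102, (26*6 - 10*-22)=376, (10*38 - -2*6)=392, (-2*17 - -25*38)=916, (-25*-28 - -17*17)=989; twice the area = |3775| = 3775; area = 3775/2; answer 3775/2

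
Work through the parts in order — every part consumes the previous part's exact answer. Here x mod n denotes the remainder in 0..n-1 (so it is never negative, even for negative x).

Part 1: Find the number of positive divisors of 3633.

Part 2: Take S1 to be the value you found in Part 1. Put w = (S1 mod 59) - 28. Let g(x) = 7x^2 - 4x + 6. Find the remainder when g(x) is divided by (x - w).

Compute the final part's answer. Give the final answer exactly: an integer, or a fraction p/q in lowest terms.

2886

Part 1: 3633 = 3 * 7 * 173; number of divisors = (1+1) * (1+1) * (1+1) = 8; answer 8
Part 2: S1 = 8; w = -20; remainder = value at the root: 7*(-20)^2 - 4*(-20)^1 + 6 = (2800) + (80) + (6) = 2886; answer 2886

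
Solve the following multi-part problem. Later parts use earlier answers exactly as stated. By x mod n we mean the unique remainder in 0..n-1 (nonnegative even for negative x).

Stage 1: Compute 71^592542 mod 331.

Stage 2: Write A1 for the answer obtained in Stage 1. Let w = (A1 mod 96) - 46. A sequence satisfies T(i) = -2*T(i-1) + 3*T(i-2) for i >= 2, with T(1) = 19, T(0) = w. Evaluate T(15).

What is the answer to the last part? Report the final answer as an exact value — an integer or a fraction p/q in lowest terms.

60982861

Stage 1: squarings mod 331: 71^1=71, 71^2=76, 71^4=149, 71^8=24, 71^16=245, 71^32=114, 71^64=87, 71^128=287, 71^256=281, 71^512=183, 71^1024=58, 71^2048=54, 71^4096=268, 71^8192=328, 71^16384=9, 71^32768=81, 71^65536=272, 71^131072=171, 71^262144=113, 71^524288=191; 71^592542 = 71^2 * 71^4 * 71^8 * 71^16 * 71^128 * 71^512 * 71^2048 * 71^65536 * 71^524288 = 144 (mod 331); answer 144
Stage 2: A1 = 144; w = 2; T(2) = -2*(19) + 3*(2) = -32; iterating: T(2)=-32, T(3)=121, T(4)=-338, T(5)=1039, T(6)=-3092, T(7)=9301, T(8)=-27878, T(9)=83659, T(10)=-250952, T(11)=752881, T(12)=-2258618, T(13)=6775879, T(14)=-20327612, T(15)=60982861; answer 60982861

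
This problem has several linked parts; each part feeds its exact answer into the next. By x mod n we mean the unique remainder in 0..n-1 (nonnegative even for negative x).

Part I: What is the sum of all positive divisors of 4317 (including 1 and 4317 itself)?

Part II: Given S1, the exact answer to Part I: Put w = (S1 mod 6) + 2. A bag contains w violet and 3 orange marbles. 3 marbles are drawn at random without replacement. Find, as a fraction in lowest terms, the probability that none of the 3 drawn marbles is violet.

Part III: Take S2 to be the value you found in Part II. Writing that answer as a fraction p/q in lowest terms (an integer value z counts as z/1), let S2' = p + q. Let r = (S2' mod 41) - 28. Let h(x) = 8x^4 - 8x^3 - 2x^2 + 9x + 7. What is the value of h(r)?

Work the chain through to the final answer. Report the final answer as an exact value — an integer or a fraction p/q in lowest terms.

706748

Part I: 4317 = 3 * 1439; sigma = (1 + 3) * (1 + 1439) = 4 * 1440 = 5760; answer 5760
Part II: S1 = 5760; w = 2; total draws C(5,3) = 10; favorable C(3,3) = 1; P = 1/10; answer 1/10
Part III: S2 = 1/10; threaded value p + q = 11; r = -17; 8*(-17)^4 - 8*(-17)^3 - 2*(-17)^2 + 9*(-17)^1 + 7 = (668168) + (39304) + (-578) + (-153) + (7) = 706748; answer 706748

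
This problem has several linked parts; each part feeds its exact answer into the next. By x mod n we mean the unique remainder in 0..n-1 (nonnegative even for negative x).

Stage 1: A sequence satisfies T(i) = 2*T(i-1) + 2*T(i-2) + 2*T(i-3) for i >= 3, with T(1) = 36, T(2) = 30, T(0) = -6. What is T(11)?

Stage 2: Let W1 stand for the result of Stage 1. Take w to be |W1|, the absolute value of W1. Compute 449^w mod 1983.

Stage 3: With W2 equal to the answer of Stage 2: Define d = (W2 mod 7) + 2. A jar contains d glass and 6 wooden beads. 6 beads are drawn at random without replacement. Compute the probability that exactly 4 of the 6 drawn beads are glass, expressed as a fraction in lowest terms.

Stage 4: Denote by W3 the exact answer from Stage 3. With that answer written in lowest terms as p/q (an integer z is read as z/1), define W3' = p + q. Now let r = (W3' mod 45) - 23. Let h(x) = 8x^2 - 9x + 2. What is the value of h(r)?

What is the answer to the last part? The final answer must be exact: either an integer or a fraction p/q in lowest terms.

892

Stage 1: T(3) = 2*(30) + 2*(36) + 2*(-6) = 120; iterating: T(3)=120, T(4)=372, T(5)=1044, T(6)=3072, T(7)=8976, T(8)=26184, T(9)=76464, T(10)=223248, T(11)=651792; answer 651792
Stage 2: W1 = 651792; w = 651792; squarings mod 1983: 449^1=449, 449^2=1318, 449^4=16, 449^8=256, 449^16=97, 449^32=1477, 449^64=229, 449^128=883, 449^256=370, 449^512=73, 449^1024=1363, 449^2048=1681, 449^4096=1969, 449^8192=196, 449^16384=739, 449^32768=796, 449^65536=1039, 449^131072=769, 449^262144=427, 449^524288=1876; 449^651792 = 449^16 * 449^512 * 449^4096 * 449^8192 * 449^16384 * 449^32768 * 449^65536 * 449^524288 = 1903 (mod 1983); answer 1903
Stage 3: W2 = 1903; d = 8; total draws C(14,6) = 3003; favorable C(8,4)*C(6,2) = 1050; P = 50/143; answer 50/143
Stage 4: W3 = 50/143; threaded value p + q = 193; r = -10; 8*(-10)^2 - 9*(-10)^1 + 2 = (800) + (90) + (2) = 892; answer 892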